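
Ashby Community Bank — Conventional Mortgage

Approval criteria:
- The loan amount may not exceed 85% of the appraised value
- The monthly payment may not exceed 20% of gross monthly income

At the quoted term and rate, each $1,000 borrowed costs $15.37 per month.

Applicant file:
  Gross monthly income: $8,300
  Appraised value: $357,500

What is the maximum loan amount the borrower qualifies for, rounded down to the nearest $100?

$108,000

Payment cap: 20% × $8,300 = $1,660/month.
At $15.37 per $1,000, that supports 1,660/15.37 × 1,000 ≈ $108,002 → $108,000.
LTV cap: 85% × $357,500 = $303,875 → $303,800.
Binding constraint: payment-to-income.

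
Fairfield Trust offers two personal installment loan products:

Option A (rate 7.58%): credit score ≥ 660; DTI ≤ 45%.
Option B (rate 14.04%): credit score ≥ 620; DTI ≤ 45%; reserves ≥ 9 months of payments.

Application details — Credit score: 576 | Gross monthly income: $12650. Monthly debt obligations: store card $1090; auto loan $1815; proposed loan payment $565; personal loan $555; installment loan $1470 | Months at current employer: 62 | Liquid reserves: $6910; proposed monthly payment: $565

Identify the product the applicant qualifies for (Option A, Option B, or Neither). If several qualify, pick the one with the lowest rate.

Neither

Total debts = (1,090 + 1,815 + 565 + 555 + 1,470) = 5,495; DTI = 5,495/12,650 = 43.4%.
Reserves = 6,910/565 = 12.2 months.
Option A: score 576 < 660; DTI 43.4% ≤ 45% → does not qualify.
Option B: score 576 < 620; DTI 43.4% ≤ 45%; reserves 12.2 ≥ 9 mo → does not qualify.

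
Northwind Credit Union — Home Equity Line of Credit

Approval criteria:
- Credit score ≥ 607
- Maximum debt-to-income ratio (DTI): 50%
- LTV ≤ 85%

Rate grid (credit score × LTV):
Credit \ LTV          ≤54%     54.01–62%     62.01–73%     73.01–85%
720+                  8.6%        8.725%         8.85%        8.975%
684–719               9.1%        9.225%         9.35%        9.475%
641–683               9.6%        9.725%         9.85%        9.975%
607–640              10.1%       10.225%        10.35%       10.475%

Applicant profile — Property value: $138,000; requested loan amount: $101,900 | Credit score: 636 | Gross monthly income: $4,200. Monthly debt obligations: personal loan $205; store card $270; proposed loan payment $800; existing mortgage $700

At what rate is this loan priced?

Credit score 636 ≥ 607; Total monthly debts = (205 + 270 + 800 + 700) = 1,975. DTI = 1,975/4,200 = 47% ≤ 50%
LTV: 101,900 ÷ 138,000 = 73.8%, within 85% cap
Score 636 is in the 607–640 band; LTV 73.8% is in the 73.01–85% band → 10.475%.

10.475%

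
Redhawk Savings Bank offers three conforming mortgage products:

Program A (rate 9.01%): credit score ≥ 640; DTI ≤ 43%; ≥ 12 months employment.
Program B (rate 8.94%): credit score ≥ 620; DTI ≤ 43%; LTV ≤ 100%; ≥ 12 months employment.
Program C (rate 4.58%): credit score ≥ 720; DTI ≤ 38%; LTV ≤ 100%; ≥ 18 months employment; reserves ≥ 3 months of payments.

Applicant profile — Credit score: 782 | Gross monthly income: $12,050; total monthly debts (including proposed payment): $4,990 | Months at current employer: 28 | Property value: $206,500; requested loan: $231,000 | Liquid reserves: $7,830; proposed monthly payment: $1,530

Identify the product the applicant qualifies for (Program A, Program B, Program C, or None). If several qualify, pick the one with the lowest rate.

DTI = 4,990/12,050 = 41.4%.
LTV = 231,000/206,500 = 111.9%.
Reserves = 7,830/1,530 = 5.1 months.
Program A: score 782 ≥ 640; DTI 41.4% ≤ 43%; employment 28 ≥ 12 mo → qualifies.
Program B: score 782 ≥ 620; DTI 41.4% ≤ 43%; LTV 111.9% > 100%; employment 28 ≥ 12 mo → does not qualify.
Program C: score 782 ≥ 720; DTI 41.4% > 38%; LTV 111.9% > 100%; employment 28 ≥ 18 mo; reserves 5.1 ≥ 3 mo → does not qualify.

Program A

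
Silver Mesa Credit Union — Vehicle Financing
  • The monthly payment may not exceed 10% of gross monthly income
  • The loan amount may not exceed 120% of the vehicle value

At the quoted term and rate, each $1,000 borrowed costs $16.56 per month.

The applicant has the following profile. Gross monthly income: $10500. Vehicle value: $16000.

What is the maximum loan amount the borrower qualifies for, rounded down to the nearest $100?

Payment cap: 10% × $10,500 = $1,050/month.
At $16.56 per $1,000, that supports 1,050/16.56 × 1,000 ≈ $63,405 → $63,400.
LTV cap: 120% × $16,000 = $19,200 → $19,200.
Binding constraint: loan-to-value.

$19,200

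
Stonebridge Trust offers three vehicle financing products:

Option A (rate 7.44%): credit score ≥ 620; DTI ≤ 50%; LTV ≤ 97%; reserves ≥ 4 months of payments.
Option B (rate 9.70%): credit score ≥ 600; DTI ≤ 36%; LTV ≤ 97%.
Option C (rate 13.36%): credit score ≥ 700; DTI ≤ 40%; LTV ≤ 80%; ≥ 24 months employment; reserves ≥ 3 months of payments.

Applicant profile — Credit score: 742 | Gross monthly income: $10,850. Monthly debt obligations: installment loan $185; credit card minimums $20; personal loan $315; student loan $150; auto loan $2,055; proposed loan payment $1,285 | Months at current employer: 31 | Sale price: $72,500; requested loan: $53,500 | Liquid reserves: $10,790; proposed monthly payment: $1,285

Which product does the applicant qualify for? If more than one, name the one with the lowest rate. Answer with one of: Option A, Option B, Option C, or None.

Option A

Total debts = (185 + 20 + 315 + 150 + 2,055 + 1,285) = 4,010; DTI = 4,010/10,850 = 37%.
LTV = 53,500/72,500 = 73.8%.
Reserves = 10,790/1,285 = 8.4 months.
Option A: score 742 ≥ 620; DTI 37% ≤ 50%; LTV 73.8% ≤ 97%; reserves 8.4 ≥ 4 mo → qualifies.
Option B: score 742 ≥ 600; DTI 37% > 36%; LTV 73.8% ≤ 97% → does not qualify.
Option C: score 742 ≥ 700; DTI 37% ≤ 40%; LTV 73.8% ≤ 80%; employment 31 ≥ 24 mo; reserves 8.4 ≥ 3 mo → qualifies.
Qualifying: Option A, Option C. Lowest rate is 7.44% → Option A.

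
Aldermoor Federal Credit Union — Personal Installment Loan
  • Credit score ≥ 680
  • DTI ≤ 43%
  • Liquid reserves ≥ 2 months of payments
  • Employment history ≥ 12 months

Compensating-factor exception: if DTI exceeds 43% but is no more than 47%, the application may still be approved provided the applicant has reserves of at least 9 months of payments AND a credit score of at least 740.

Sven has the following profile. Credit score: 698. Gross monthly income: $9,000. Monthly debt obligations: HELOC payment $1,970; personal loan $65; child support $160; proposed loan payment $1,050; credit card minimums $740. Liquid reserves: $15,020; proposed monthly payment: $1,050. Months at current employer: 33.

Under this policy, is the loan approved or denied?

Denied

Credit score 698 ≥ 680 (meets base)
Total debts = (1,970 + 65 + 160 + 1,050 + 740) = 3,985. DTI = 3,985/9,000 = 44.3% > 43% — standard DTI limit exceeded.
Reserves = 15,020/1,050 = 14.3 months ≥ 2
Employment 33 ≥ 12 months
DTI 44.3% is within the 43%–47% exception band; checking compensating factors.
Override check — reserves: 14.3 mo (ok); score: 698 (below 740).
Compensating-factor requirement not fully met.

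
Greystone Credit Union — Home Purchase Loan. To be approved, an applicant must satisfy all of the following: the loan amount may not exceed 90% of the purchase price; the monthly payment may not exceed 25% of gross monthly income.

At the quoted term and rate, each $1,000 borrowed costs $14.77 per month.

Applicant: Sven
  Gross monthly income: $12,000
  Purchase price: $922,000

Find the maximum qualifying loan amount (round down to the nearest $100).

Payment cap: 25% × $12,000 = $3,000/month.
At $14.77 per $1,000, that supports 3,000/14.77 × 1,000 ≈ $203,114 → $203,100.
LTV cap: 90% × $922,000 = $829,800 → $829,800.
Binding constraint: payment-to-income.

$203,100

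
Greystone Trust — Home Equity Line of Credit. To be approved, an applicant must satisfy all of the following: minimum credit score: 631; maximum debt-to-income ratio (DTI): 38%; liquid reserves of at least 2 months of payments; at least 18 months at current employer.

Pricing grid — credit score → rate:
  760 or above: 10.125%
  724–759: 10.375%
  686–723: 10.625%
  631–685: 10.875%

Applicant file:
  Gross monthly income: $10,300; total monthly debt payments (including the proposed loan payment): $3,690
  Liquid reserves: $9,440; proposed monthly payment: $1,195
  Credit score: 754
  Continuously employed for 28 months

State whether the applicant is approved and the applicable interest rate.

Approved at 10.375%

Credit score 754 ≥ 631 (meets minimum)
DTI: 3,690 ÷ 10,300 = 35.8%, within the 38% cap
Liquid reserves cover 9,440/1,195 = 7.9 months — ≥ 2 required
Employment 28 ≥ 18 months
All requirements met. Score 754 falls in the 724–759 tier → 10.375%.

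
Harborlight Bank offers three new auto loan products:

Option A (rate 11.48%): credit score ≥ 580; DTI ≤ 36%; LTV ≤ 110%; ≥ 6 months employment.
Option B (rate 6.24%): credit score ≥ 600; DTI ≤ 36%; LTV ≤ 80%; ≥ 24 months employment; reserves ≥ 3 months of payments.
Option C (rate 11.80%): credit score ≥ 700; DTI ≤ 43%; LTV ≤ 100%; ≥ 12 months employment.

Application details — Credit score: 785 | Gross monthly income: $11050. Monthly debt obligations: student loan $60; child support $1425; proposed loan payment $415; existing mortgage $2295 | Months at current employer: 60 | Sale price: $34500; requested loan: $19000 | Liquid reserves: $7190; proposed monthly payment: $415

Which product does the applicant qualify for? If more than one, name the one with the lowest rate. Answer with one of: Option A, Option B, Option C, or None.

Option C

Total debts = (60 + 1,425 + 415 + 2,295) = 4,195; DTI = 4,195/11,050 = 38%.
LTV = 19,000/34,500 = 55.1%.
Reserves = 7,190/415 = 17.3 months.
Option A: score 785 ≥ 580; DTI 38% > 36%; LTV 55.1% ≤ 110%; employment 60 ≥ 6 mo → does not qualify.
Option B: score 785 ≥ 600; DTI 38% > 36%; LTV 55.1% ≤ 80%; employment 60 ≥ 24 mo; reserves 17.3 ≥ 3 mo → does not qualify.
Option C: score 785 ≥ 700; DTI 38% ≤ 43%; LTV 55.1% ≤ 100%; employment 60 ≥ 12 mo → qualifies.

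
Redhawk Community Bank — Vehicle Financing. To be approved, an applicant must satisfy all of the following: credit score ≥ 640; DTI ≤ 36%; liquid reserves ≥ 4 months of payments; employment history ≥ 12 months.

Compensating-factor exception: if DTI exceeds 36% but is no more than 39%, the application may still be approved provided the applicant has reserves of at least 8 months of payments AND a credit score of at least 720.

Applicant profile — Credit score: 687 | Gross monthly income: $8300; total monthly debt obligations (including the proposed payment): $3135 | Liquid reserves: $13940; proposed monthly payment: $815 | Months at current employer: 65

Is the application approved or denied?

Credit score 687 ≥ 640 (meets base)
DTI: 3,135 ÷ 8,300 = 37.8%, over the 36% base limit.
Reserves: 13,940 ÷ 815 = 17.1 months (meets 4-month minimum)
Employment 65 ≥ 12 months
DTI 37.8% is within the 36%–39% exception band; checking compensating factors.
Override check — reserves: 17.1 mo (ok); score: 687 (below 720).
Compensating-factor requirement not fully met.

Denied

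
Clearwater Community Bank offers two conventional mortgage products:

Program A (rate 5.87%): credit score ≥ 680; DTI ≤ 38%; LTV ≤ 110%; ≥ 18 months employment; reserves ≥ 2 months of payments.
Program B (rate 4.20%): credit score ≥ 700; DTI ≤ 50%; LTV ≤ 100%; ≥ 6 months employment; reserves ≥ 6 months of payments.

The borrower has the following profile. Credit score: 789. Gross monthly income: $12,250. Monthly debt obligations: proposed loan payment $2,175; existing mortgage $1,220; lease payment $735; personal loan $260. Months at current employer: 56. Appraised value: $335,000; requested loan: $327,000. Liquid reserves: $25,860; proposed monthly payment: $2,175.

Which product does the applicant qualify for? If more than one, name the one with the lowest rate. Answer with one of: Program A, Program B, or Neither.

Total debts = (2,175 + 1,220 + 735 + 260) = 4,390; DTI = 4,390/12,250 = 35.8%.
LTV = 327,000/335,000 = 97.6%.
Reserves = 25,860/2,175 = 11.9 months.
Program A: score 789 ≥ 680; DTI 35.8% ≤ 38%; LTV 97.6% ≤ 110%; employment 56 ≥ 18 mo; reserves 11.9 ≥ 2 mo → qualifies.
Program B: score 789 ≥ 700; DTI 35.8% ≤ 50%; LTV 97.6% ≤ 100%; employment 56 ≥ 6 mo; reserves 11.9 ≥ 6 mo → qualifies.
Qualifying: Program A, Program B. Lowest rate is 4.20% → Program B.

Program B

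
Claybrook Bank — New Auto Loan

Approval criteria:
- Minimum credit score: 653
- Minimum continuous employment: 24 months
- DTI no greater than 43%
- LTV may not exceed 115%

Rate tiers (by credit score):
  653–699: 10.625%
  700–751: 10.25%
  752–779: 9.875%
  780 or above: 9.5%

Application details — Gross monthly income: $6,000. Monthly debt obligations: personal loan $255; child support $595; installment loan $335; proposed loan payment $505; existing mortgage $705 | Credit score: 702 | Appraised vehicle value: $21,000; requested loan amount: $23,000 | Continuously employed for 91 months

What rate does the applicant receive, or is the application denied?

Approved at 10.25%

Credit score 702 ≥ 653 (meets minimum)
LTV = 23,000/21,000 = 109.5% ≤ 115%
Employment 91 ≥ 24 months
Total monthly debts = (255 + 595 + 335 + 505 + 705) = 2,395. Debt-to-income = 2,395/6,000 = 39.9% — meets 43% limit
All requirements met. Score 702 falls in the 700–751 tier → 10.25%.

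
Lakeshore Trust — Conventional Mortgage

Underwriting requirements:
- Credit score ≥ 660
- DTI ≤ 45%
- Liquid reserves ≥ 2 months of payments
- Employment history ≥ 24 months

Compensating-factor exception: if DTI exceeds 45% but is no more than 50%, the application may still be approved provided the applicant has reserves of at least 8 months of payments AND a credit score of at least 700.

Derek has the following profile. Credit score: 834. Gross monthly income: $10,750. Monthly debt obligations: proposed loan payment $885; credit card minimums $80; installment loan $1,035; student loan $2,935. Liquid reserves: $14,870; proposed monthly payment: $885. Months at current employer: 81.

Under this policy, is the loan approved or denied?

Credit score 834 ≥ 660 (meets base)
Total debts = (885 + 80 + 1,035 + 2,935) = 4,935. DTI = 4,935/10,750 = 45.9% > 45% — standard DTI limit exceeded.
Reserves: 14,870 ÷ 885 = 16.8 months (meets 2-month minimum)
Employment 81 ≥ 24 months
45.9% falls in the override range (45%–50%), so the compensating-factor test applies.
Override check — reserves: 16.8 mo (ok); score: 834 (ok).
Both override conditions satisfied; DTI exception granted.

Approved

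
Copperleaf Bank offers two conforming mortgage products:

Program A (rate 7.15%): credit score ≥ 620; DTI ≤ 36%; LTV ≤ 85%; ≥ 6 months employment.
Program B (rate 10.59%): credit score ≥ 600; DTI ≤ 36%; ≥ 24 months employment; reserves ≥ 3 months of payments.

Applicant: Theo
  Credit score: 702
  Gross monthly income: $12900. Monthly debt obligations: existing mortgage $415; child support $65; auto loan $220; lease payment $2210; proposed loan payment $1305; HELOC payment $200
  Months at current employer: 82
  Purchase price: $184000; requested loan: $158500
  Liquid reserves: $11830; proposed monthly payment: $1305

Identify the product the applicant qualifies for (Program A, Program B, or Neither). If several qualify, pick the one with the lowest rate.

Program B

Total debts = (415 + 65 + 220 + 2,210 + 1,305 + 200) = 4,415; DTI = 4,415/12,900 = 34.2%.
LTV = 158,500/184,000 = 86.1%.
Reserves = 11,830/1,305 = 9.1 months.
Program A: score 702 ≥ 620; DTI 34.2% ≤ 36%; LTV 86.1% > 85%; employment 82 ≥ 6 mo → does not qualify.
Program B: score 702 ≥ 600; DTI 34.2% ≤ 36%; employment 82 ≥ 24 mo; reserves 9.1 ≥ 3 mo → qualifies.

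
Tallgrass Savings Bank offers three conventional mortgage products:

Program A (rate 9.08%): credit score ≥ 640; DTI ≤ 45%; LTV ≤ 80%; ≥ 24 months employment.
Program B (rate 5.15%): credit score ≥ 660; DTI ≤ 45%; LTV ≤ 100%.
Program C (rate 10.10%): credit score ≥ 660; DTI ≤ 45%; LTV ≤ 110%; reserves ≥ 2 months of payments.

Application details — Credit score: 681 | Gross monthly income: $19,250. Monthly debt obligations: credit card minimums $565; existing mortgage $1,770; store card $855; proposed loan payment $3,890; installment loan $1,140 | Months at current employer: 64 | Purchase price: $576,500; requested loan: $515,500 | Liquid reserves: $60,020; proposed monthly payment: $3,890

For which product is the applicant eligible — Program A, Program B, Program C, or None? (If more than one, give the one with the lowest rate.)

Program B

Total debts = (565 + 1,770 + 855 + 3,890 + 1,140) = 8,220; DTI = 8,220/19,250 = 42.7%.
LTV = 515,500/576,500 = 89.4%.
Reserves = 60,020/3,890 = 15.4 months.
Program A: score 681 ≥ 640; DTI 42.7% ≤ 45%; LTV 89.4% > 80%; employment 64 ≥ 24 mo → does not qualify.
Program B: score 681 ≥ 660; DTI 42.7% ≤ 45%; LTV 89.4% ≤ 100% → qualifies.
Program C: score 681 ≥ 660; DTI 42.7% ≤ 45%; LTV 89.4% ≤ 110%; reserves 15.4 ≥ 2 mo → qualifies.
Qualifying: Program B, Program C. Lowest rate is 5.15% → Program B.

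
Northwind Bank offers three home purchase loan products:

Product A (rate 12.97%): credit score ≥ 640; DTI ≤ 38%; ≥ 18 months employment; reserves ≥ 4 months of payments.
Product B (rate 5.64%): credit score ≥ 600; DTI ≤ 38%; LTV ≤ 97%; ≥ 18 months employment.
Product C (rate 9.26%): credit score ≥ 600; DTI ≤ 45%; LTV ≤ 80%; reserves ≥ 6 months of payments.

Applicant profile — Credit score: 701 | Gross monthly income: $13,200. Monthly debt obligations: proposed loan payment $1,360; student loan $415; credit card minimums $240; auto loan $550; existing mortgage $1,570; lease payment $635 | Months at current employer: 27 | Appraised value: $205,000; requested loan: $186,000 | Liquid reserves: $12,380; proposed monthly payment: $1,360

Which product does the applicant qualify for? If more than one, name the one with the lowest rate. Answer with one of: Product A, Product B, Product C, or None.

Total debts = (1,360 + 415 + 240 + 550 + 1,570 + 635) = 4,770; DTI = 4,770/13,200 = 36.1%.
LTV = 186,000/205,000 = 90.7%.
Reserves = 12,380/1,360 = 9.1 months.
Product A: score 701 ≥ 640; DTI 36.1% ≤ 38%; employment 27 ≥ 18 mo; reserves 9.1 ≥ 4 mo → qualifies.
Product B: score 701 ≥ 600; DTI 36.1% ≤ 38%; LTV 90.7% ≤ 97%; employment 27 ≥ 18 mo → qualifies.
Product C: score 701 ≥ 600; DTI 36.1% ≤ 45%; LTV 90.7% > 80%; reserves 9.1 ≥ 6 mo → does not qualify.
Qualifying: Product A, Product B. Lowest rate is 5.64% → Product B.

Product B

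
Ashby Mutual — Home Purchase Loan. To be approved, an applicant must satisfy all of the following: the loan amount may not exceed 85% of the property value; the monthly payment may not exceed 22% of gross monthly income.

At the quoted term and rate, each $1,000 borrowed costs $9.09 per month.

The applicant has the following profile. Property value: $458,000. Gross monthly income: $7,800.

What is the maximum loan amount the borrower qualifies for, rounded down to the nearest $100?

$188,700

Payment cap: 22% × $7,800 = $1,716/month.
At $9.09 per $1,000, that supports 1,716/9.09 × 1,000 ≈ $188,778 → $188,700.
LTV cap: 85% × $458,000 = $389,300 → $389,300.
Binding constraint: payment-to-income.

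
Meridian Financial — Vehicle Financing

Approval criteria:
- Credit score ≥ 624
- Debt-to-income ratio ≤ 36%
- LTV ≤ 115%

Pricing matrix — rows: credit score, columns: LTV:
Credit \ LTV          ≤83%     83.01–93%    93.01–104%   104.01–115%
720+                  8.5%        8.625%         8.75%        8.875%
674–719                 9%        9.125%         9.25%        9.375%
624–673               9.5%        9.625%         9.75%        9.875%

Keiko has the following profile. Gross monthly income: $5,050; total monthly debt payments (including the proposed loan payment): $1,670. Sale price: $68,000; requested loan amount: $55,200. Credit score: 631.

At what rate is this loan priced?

Credit score 631 ≥ 624; DTI: 1,670 ÷ 5,050 = 33.1%, within the 36% cap
LTV = 55,200/68,000 = 81.2% ≤ 115%
Score 631 is in the 624–673 band; LTV 81.2% is in the ≤83% band → 9.5%.

9.5%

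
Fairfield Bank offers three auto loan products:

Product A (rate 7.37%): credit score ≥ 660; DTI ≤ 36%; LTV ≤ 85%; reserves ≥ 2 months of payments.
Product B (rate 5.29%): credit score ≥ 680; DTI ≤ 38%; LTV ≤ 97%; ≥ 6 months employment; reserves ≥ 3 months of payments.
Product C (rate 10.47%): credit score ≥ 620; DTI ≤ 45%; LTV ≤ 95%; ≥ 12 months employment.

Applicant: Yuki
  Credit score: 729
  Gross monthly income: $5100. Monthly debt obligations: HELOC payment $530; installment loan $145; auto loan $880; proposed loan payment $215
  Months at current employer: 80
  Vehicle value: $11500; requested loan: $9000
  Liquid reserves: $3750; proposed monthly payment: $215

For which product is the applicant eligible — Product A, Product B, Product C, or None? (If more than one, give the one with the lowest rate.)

Product B

Total debts = (530 + 145 + 880 + 215) = 1,770; DTI = 1,770/5,100 = 34.7%.
LTV = 9,000/11,500 = 78.3%.
Reserves = 3,750/215 = 17.4 months.
Product A: score 729 ≥ 660; DTI 34.7% ≤ 36%; LTV 78.3% ≤ 85%; reserves 17.4 ≥ 2 mo → qualifies.
Product B: score 729 ≥ 680; DTI 34.7% ≤ 38%; LTV 78.3% ≤ 97%; employment 80 ≥ 6 mo; reserves 17.4 ≥ 3 mo → qualifies.
Product C: score 729 ≥ 620; DTI 34.7% ≤ 45%; LTV 78.3% ≤ 95%; employment 80 ≥ 12 mo → qualifies.
Qualifying: Product A, Product B, Product C. Lowest rate is 5.29% → Product B.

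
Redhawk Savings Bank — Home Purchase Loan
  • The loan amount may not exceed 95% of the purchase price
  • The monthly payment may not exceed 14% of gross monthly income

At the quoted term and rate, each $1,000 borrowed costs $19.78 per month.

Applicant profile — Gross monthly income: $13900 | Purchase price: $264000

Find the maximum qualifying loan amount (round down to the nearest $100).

$98,300

Payment cap: 14% × $13,900 = $1,946/month.
At $19.78 per $1,000, that supports 1,946/19.78 × 1,000 ≈ $98,382 → $98,300.
LTV cap: 95% × $264,000 = $250,800 → $250,800.
Binding constraint: payment-to-income.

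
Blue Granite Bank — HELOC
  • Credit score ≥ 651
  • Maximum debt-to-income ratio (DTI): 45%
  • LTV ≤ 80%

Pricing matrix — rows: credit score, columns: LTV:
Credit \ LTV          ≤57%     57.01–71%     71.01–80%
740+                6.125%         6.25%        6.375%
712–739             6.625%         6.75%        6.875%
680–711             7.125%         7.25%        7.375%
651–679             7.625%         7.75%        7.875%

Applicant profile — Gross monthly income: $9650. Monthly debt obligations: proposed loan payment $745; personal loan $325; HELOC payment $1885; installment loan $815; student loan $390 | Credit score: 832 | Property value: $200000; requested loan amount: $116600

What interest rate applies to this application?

Credit score 832 ≥ 651; Total monthly debts = (745 + 325 + 1,885 + 815 + 390) = 4,160. Debt-to-income = 4,160/9,650 = 43.1% — meets 45% limit
Loan-to-value = 116,600/200,000 = 58.3% — pass (80% max)
Score 832 is in the 740+ band; LTV 58.3% is in the 57.01–71% band → 6.25%.

6.25%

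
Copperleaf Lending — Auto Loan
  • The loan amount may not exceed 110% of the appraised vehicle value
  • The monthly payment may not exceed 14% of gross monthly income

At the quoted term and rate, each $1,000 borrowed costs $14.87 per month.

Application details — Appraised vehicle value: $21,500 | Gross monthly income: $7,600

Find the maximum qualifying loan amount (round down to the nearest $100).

$23,600

Payment cap: 14% × $7,600 = $1,064/month.
At $14.87 per $1,000, that supports 1,064/14.87 × 1,000 ≈ $71,553 → $71,500.
LTV cap: 110% × $21,500 = $23,650 → $23,600.
Binding constraint: loan-to-value.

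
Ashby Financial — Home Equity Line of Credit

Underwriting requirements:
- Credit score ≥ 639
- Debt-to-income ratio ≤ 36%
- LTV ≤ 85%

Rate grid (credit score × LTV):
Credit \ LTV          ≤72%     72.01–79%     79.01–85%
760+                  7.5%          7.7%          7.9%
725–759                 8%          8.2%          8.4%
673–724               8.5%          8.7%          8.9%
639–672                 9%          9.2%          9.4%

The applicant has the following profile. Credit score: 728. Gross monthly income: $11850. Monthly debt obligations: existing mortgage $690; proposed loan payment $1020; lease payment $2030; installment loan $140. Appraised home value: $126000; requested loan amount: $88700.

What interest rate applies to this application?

Credit score 728 ≥ 639; Total monthly debts = (690 + 1,020 + 2,030 + 140) = 3,880. Debt-to-income = 3,880/11,850 = 32.7% — meets 36% limit
Loan-to-value = 88,700/126,000 = 70.4% — pass (85% max)
Credit 728 → row 725–759; LTV 70.4% → column ≤72%. Grid cell → 8%.

8%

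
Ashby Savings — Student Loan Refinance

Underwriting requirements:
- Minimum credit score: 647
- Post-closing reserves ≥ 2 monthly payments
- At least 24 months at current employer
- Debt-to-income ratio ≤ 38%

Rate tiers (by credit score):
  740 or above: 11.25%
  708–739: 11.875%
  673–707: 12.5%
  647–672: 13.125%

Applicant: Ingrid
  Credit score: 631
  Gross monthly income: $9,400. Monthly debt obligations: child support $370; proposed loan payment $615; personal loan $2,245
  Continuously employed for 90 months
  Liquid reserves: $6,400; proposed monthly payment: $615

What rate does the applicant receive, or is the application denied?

Denied

Credit score 631 < 647 (below minimum)
Total monthly debts = (370 + 615 + 2,245) = 3,230. DTI = 3,230/9,400 = 34.4% ≤ 38%
Reserves = 6,400/615 = 10.4 months ≥ 2
Employment 90 ≥ 24 months
Not all requirements met → denied.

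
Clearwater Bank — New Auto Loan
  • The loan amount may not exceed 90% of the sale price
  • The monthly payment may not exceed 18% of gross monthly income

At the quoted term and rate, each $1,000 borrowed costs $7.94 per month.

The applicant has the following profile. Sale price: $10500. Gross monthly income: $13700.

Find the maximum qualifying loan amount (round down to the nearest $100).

Payment cap: 18% × $13,700 = $2,466/month.
At $7.94 per $1,000, that supports 2,466/7.94 × 1,000 ≈ $310,579 → $310,500.
LTV cap: 90% × $10,500 = $9,450 → $9,400.
Binding constraint: loan-to-value.

$9,400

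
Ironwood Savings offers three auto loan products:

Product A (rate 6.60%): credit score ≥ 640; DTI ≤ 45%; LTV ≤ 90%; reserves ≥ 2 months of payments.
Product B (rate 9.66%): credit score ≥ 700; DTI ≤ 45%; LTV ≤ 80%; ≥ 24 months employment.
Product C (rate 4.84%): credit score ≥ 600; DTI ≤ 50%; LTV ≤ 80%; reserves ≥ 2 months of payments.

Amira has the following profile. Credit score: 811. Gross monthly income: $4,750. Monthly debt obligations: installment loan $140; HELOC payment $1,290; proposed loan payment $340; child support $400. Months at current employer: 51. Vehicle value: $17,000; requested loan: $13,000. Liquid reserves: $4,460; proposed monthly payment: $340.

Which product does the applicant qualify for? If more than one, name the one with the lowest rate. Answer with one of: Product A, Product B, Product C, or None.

Product C

Total debts = (140 + 1,290 + 340 + 400) = 2,170; DTI = 2,170/4,750 = 45.7%.
LTV = 13,000/17,000 = 76.5%.
Reserves = 4,460/340 = 13.1 months.
Product A: score 811 ≥ 640; DTI 45.7% > 45%; LTV 76.5% ≤ 90%; reserves 13.1 ≥ 2 mo → does not qualify.
Product B: score 811 ≥ 700; DTI 45.7% > 45%; LTV 76.5% ≤ 80%; employment 51 ≥ 24 mo → does not qualify.
Product C: score 811 ≥ 600; DTI 45.7% ≤ 50%; LTV 76.5% ≤ 80%; reserves 13.1 ≥ 2 mo → qualifies.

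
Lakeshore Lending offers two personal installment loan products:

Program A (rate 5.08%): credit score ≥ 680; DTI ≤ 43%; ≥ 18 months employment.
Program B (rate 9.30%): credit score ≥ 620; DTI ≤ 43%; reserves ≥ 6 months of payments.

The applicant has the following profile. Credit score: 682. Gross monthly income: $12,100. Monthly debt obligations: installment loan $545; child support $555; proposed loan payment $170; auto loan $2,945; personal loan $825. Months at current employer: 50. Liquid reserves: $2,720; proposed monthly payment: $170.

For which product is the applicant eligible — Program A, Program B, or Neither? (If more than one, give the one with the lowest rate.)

Total debts = (545 + 555 + 170 + 2,945 + 825) = 5,040; DTI = 5,040/12,100 = 41.7%.
Reserves = 2,720/170 = 16.0 months.
Program A: score 682 ≥ 680; DTI 41.7% ≤ 43%; employment 50 ≥ 18 mo → qualifies.
Program B: score 682 ≥ 620; DTI 41.7% ≤ 43%; reserves 16.0 ≥ 6 mo → qualifies.
Qualifying: Program A, Program B. Lowest rate is 5.08% → Program A.

Program A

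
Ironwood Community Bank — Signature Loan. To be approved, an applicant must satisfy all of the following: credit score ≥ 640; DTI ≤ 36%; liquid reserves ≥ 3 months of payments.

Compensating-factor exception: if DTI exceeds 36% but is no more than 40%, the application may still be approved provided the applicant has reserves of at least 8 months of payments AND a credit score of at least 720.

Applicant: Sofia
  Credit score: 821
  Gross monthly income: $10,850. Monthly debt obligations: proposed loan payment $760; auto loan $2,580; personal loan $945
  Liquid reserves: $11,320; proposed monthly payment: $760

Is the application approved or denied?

Credit score 821 ≥ 640 (meets base)
Total debts = (760 + 2,580 + 945) = 4,285. DTI: 4,285 ÷ 10,850 = 39.5%, over the 36% base limit.
Reserves = 11,320/760 = 14.9 months ≥ 3
39.5% falls in the override range (36%–40%), so the compensating-factor test applies.
Override check — reserves: 14.9 mo (ok); score: 821 (ok).
Both override conditions satisfied; DTI exception granted.

Approved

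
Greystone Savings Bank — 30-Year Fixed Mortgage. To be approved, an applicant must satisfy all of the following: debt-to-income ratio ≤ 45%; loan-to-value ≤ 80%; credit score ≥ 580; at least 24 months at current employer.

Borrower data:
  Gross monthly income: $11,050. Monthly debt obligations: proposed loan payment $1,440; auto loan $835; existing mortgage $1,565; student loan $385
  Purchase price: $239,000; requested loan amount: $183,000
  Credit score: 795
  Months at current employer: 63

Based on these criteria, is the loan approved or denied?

Total monthly debts = (1,440 + 835 + 1,565 + 385) = 4,225. DTI = 4,225/11,050 = 38.2% ≤ 45%
Loan-to-value = 183,000/239,000 = 76.6% — pass (80% max)
Credit score 795 ≥ 580 (meets)
Employment 63 ≥ 24 months
All criteria satisfied.

Approved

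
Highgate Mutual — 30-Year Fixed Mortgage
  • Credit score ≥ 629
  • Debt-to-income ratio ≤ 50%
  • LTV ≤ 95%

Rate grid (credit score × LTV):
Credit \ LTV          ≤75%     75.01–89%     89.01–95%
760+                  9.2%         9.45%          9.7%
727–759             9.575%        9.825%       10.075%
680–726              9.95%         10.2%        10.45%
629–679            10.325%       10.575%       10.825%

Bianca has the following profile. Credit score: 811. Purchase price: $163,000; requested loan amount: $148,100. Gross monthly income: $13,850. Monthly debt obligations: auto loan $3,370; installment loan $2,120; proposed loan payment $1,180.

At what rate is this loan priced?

Credit score 811 ≥ 629; Total monthly debts = (3,370 + 2,120 + 1,180) = 6,670. Debt-to-income = 6,670/13,850 = 48.2% — meets 50% limit
LTV = 148,100/163,000 = 90.9% ≤ 95%
Row: 811 falls in 760+. Column: 90.9% falls in 89.01–95%. Rate = 9.7%.

9.7%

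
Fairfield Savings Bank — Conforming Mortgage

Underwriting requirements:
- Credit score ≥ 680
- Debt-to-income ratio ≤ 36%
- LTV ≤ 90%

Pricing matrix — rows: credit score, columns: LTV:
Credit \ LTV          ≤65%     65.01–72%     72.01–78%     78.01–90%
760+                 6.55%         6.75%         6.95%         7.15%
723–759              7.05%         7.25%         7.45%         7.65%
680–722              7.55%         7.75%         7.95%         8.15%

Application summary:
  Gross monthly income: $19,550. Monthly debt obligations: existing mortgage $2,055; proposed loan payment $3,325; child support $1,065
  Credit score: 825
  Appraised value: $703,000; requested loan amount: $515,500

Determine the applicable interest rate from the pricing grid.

Credit score 825 ≥ 680; Total monthly debts = (2,055 + 3,325 + 1,065) = 6,445. Debt-to-income = 6,445/19,550 = 33% — meets 36% limit
Loan-to-value = 515,500/703,000 = 73.3% — pass (90% max)
Credit 825 → row 760+; LTV 73.3% → column 72.01–78%. Grid cell → 6.95%.

6.95%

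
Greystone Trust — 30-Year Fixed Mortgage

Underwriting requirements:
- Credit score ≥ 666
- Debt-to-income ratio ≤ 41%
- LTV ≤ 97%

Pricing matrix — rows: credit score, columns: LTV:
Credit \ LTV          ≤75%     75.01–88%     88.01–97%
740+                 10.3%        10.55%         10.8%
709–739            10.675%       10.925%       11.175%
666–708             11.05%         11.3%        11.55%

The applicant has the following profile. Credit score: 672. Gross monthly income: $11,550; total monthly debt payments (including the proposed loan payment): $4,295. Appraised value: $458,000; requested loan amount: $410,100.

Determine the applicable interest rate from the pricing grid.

11.55%

Credit score 672 ≥ 666; DTI: 4,295 ÷ 11,550 = 37.2%, within the 41% cap
Loan-to-value = 410,100/458,000 = 89.5% — pass (97% max)
Score 672 is in the 666–708 band; LTV 89.5% is in the 88.01–97% band → 11.55%.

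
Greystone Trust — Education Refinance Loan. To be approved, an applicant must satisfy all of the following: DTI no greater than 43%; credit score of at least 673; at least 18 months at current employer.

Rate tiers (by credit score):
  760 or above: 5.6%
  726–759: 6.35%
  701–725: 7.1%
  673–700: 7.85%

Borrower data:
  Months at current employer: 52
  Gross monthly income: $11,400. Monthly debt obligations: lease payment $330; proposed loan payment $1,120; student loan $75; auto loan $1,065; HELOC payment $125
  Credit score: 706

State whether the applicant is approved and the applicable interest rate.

Credit score 706 ≥ 673 (meets minimum)
Employment 52 ≥ 18 months
Total monthly debts = (330 + 1,120 + 75 + 1,065 + 125) = 2,715. DTI = 2,715/11,400 = 23.8% ≤ 43%
All requirements met. Score 706 falls in the 701–725 tier → 7.1%.

Approved at 7.1%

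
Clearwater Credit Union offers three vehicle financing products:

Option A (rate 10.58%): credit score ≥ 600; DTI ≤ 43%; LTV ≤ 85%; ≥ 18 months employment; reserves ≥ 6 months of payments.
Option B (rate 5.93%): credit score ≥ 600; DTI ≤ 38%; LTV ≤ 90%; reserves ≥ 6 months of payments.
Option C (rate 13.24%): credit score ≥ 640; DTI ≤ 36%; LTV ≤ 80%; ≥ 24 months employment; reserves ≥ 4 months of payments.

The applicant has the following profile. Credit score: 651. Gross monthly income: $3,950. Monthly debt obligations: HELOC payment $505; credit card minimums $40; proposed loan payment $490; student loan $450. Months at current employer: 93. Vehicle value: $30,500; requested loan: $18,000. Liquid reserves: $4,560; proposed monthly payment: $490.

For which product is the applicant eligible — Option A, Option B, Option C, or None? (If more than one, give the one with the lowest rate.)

Total debts = (505 + 40 + 490 + 450) = 1,485; DTI = 1,485/3,950 = 37.6%.
LTV = 18,000/30,500 = 59%.
Reserves = 4,560/490 = 9.3 months.
Option A: score 651 ≥ 600; DTI 37.6% ≤ 43%; LTV 59% ≤ 85%; employment 93 ≥ 18 mo; reserves 9.3 ≥ 6 mo → qualifies.
Option B: score 651 ≥ 600; DTI 37.6% ≤ 38%; LTV 59% ≤ 90%; reserves 9.3 ≥ 6 mo → qualifies.
Option C: score 651 ≥ 640; DTI 37.6% > 36%; LTV 59% ≤ 80%; employment 93 ≥ 24 mo; reserves 9.3 ≥ 4 mo → does not qualify.
Qualifying: Option A, Option B. Lowest rate is 5.93% → Option B.

Option B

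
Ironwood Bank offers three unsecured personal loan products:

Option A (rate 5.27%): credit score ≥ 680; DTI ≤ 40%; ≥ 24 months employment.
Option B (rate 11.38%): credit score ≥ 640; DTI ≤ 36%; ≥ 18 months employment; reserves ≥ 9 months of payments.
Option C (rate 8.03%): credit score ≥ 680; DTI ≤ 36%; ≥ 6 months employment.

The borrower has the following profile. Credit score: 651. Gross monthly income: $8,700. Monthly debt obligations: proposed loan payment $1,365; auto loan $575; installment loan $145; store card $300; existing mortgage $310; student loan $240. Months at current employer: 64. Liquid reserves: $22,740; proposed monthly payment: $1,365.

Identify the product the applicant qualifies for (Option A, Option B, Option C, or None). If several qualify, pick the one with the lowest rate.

Total debts = (1,365 + 575 + 145 + 300 + 310 + 240) = 2,935; DTI = 2,935/8,700 = 33.7%.
Reserves = 22,740/1,365 = 16.7 months.
Option A: score 651 < 680; DTI 33.7% ≤ 40%; employment 64 ≥ 24 mo → does not qualify.
Option B: score 651 ≥ 640; DTI 33.7% ≤ 36%; employment 64 ≥ 18 mo; reserves 16.7 ≥ 9 mo → qualifies.
Option C: score 651 < 680; DTI 33.7% ≤ 36%; employment 64 ≥ 6 mo → does not qualify.

Option B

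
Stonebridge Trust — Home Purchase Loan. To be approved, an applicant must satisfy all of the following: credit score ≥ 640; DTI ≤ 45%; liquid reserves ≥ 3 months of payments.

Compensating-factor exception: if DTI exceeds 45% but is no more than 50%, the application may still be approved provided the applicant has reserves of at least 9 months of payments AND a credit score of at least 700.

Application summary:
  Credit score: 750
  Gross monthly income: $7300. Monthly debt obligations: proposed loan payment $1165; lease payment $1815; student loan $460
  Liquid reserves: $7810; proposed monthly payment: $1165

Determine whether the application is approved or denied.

Denied

Credit score 750 ≥ 640 (meets base)
Total debts = (1,165 + 1,815 + 460) = 3,440. DTI: 3,440 ÷ 7,300 = 47.1%, over the 45% base limit.
Reserves: 7,810 ÷ 1,165 = 6.7 months (meets 3-month minimum)
47.1% falls in the override range (45%–50%), so the compensating-factor test applies.
Reserves 6.7 < 9 months; credit score 750 ≥ 700.
Compensating-factor requirement not fully met.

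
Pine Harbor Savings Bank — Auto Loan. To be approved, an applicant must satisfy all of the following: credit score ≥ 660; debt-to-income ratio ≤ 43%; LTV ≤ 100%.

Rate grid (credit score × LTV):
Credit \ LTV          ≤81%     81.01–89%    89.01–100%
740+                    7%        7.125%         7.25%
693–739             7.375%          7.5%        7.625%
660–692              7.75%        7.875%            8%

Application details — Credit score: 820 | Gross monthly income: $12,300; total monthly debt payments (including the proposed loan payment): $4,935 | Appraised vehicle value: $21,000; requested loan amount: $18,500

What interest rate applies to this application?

Credit score 820 ≥ 660; DTI = 4,935/12,300 = 40.1% ≤ 43%
LTV: 18,500 ÷ 21,000 = 88.1%, within 100% cap
Score 820 is in the 740+ band; LTV 88.1% is in the 81.01–89% band → 7.125%.

7.125%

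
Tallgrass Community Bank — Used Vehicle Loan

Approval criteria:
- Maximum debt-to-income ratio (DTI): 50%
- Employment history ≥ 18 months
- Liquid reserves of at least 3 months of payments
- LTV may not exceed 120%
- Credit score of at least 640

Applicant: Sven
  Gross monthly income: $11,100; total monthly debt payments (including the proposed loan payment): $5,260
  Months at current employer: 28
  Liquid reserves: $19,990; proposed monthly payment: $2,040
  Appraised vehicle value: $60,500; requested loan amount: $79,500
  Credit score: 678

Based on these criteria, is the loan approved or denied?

DTI: 5,260 ÷ 11,100 = 47.4%, within the 50% cap
Employment 28 ≥ 18 months
Reserves = 19,990/2,040 = 9.8 months ≥ 3
LTV = 79,500/60,500 = 131.4% > 120%
Credit score 678 ≥ 640 (meets)
Fails on LTV.

Denied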